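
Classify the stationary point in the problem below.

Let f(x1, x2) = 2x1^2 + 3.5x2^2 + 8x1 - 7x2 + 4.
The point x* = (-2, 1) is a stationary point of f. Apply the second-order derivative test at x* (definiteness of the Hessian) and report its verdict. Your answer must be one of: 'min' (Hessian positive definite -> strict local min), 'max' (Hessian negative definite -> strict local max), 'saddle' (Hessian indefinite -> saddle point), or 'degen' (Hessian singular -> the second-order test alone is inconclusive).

Compute the Hessian H = grad^2 f:
  H = [[4, 0], [0, 7]]
Verify stationarity: grad f(x*) = H x* + g = (0, 0).
Eigenvalues of H: 4, 7.
Both eigenvalues > 0, so H is positive definite -> x* is a strict local min.

min


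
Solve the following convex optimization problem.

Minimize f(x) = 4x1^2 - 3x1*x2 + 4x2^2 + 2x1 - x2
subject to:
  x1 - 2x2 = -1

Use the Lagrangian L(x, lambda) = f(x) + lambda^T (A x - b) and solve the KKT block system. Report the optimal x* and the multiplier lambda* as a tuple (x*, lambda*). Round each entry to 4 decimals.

Form the Lagrangian:
  L(x, lambda) = (1/2) x^T Q x + c^T x + lambda^T (A x - b)
Stationarity (grad_x L = 0): Q x + c + A^T lambda = 0.
Primal feasibility: A x = b.

This gives the KKT block system:
  [ Q   A^T ] [ x     ]   [-c ]
  [ A    0  ] [ lambda ] = [ b ]

Solving the linear system:
  x*      = (-0.2857, 0.3571)
  lambda* = (1.3571)
  f(x*)   = 0.2143

x* = (-0.2857, 0.3571), lambda* = (1.3571)


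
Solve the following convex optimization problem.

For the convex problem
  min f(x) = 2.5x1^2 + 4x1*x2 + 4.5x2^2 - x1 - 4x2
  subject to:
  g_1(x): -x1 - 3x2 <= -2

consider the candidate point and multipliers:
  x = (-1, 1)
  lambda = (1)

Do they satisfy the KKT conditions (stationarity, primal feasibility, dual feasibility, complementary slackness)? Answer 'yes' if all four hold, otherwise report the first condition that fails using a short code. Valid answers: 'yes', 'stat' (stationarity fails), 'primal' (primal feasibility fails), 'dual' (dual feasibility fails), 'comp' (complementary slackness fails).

Gradient of f: grad f(x) = Q x + c = (-2, 1)
Constraint values g_i(x) = a_i^T x - b_i:
  g_1((-1, 1)) = 0
Stationarity residual: grad f(x) + sum_i lambda_i a_i = (-3, -2)
  -> stationarity FAILS
Primal feasibility (all g_i <= 0): OK
Dual feasibility (all lambda_i >= 0): OK
Complementary slackness (lambda_i * g_i(x) = 0 for all i): OK

Verdict: the first failing condition is stationarity -> stat.

stat


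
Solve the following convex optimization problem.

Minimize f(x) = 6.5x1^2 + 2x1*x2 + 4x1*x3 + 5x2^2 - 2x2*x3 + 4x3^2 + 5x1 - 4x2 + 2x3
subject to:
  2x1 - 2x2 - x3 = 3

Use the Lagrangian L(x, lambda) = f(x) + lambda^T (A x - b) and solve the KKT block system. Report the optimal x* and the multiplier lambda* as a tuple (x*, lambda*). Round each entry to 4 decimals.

Form the Lagrangian:
  L(x, lambda) = (1/2) x^T Q x + c^T x + lambda^T (A x - b)
Stationarity (grad_x L = 0): Q x + c + A^T lambda = 0.
Primal feasibility: A x = b.

This gives the KKT block system:
  [ Q   A^T ] [ x     ]   [-c ]
  [ A    0  ] [ lambda ] = [ b ]

Solving the linear system:
  x*      = (0.4806, -0.5163, -1.0062)
  lambda* = (-3.0949)
  f(x*)   = 5.8701

x* = (0.4806, -0.5163, -1.0062), lambda* = (-3.0949)


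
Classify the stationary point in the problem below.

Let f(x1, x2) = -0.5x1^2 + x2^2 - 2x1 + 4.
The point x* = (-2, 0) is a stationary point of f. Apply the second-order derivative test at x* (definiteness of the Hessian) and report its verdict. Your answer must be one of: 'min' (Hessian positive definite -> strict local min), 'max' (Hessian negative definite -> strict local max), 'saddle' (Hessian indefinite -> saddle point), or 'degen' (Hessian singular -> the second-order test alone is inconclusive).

Compute the Hessian H = grad^2 f:
  H = [[-1, 0], [0, 2]]
Verify stationarity: grad f(x*) = H x* + g = (0, 0).
Eigenvalues of H: -1, 2.
Eigenvalues have mixed signs, so H is indefinite -> x* is a saddle point.

saddle


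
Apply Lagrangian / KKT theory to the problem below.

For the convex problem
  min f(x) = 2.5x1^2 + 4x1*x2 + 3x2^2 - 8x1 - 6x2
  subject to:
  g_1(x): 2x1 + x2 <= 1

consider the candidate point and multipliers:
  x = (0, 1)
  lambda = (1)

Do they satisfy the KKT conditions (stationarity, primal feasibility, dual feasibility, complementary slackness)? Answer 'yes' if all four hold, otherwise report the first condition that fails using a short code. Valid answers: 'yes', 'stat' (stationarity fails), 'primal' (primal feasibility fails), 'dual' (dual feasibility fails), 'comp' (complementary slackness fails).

Gradient of f: grad f(x) = Q x + c = (-4, 0)
Constraint values g_i(x) = a_i^T x - b_i:
  g_1((0, 1)) = 0
Stationarity residual: grad f(x) + sum_i lambda_i a_i = (-2, 1)
  -> stationarity FAILS
Primal feasibility (all g_i <= 0): OK
Dual feasibility (all lambda_i >= 0): OK
Complementary slackness (lambda_i * g_i(x) = 0 for all i): OK

Verdict: the first failing condition is stationarity -> stat.

stat


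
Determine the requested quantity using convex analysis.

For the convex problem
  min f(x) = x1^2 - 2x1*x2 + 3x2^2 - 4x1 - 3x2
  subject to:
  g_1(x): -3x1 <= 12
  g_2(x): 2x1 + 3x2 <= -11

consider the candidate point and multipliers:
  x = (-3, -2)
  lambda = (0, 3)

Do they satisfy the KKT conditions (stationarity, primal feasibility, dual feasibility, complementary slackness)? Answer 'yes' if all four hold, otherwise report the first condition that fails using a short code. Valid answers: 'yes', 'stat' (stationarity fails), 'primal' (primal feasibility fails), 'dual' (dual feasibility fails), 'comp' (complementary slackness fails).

Gradient of f: grad f(x) = Q x + c = (-6, -9)
Constraint values g_i(x) = a_i^T x - b_i:
  g_1((-3, -2)) = -3
  g_2((-3, -2)) = -1
Stationarity residual: grad f(x) + sum_i lambda_i a_i = (0, 0)
  -> stationarity OK
Primal feasibility (all g_i <= 0): OK
Dual feasibility (all lambda_i >= 0): OK
Complementary slackness (lambda_i * g_i(x) = 0 for all i): FAILS

Verdict: the first failing condition is complementary_slackness -> comp.

comp


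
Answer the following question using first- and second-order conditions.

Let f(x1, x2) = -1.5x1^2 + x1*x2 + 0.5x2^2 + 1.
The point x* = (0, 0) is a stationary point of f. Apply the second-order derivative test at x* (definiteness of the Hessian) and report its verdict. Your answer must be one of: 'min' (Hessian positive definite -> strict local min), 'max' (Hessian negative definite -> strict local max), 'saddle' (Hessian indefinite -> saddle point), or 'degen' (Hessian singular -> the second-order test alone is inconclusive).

Compute the Hessian H = grad^2 f:
  H = [[-3, 1], [1, 1]]
Verify stationarity: grad f(x*) = H x* + g = (0, 0).
Eigenvalues of H: -3.2361, 1.2361.
Eigenvalues have mixed signs, so H is indefinite -> x* is a saddle point.

saddle


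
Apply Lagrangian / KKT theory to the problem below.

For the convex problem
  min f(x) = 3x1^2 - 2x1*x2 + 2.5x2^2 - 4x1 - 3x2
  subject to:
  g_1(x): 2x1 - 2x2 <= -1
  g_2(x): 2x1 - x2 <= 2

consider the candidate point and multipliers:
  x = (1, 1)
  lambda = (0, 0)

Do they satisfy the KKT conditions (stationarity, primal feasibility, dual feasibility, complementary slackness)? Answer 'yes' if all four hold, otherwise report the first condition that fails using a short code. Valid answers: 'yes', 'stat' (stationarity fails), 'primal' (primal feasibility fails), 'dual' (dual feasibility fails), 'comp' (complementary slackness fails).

Gradient of f: grad f(x) = Q x + c = (0, 0)
Constraint values g_i(x) = a_i^T x - b_i:
  g_1((1, 1)) = 1
  g_2((1, 1)) = -1
Stationarity residual: grad f(x) + sum_i lambda_i a_i = (0, 0)
  -> stationarity OK
Primal feasibility (all g_i <= 0): FAILS
Dual feasibility (all lambda_i >= 0): OK
Complementary slackness (lambda_i * g_i(x) = 0 for all i): OK

Verdict: the first failing condition is primal_feasibility -> primal.

primal


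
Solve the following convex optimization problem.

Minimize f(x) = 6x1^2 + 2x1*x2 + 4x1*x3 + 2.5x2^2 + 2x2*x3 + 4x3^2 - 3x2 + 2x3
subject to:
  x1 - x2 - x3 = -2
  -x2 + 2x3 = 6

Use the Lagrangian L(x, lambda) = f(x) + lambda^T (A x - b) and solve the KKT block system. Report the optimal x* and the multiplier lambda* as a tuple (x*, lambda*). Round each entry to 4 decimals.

Form the Lagrangian:
  L(x, lambda) = (1/2) x^T Q x + c^T x + lambda^T (A x - b)
Stationarity (grad_x L = 0): Q x + c + A^T lambda = 0.
Primal feasibility: A x = b.

This gives the KKT block system:
  [ Q   A^T ] [ x     ]   [-c ]
  [ A    0  ] [ lambda ] = [ b ]

Solving the linear system:
  x*      = (-0.75, -1.1667, 2.4167)
  lambda* = (1.6667, -7.1667)
  f(x*)   = 27.3333

x* = (-0.75, -1.1667, 2.4167), lambda* = (1.6667, -7.1667)


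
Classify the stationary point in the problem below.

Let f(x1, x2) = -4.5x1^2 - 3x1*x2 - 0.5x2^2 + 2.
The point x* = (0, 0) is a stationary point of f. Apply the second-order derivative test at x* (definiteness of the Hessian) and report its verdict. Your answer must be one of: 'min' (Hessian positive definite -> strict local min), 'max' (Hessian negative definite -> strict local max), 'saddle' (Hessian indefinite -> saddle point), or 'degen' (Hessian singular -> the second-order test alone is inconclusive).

Compute the Hessian H = grad^2 f:
  H = [[-9, -3], [-3, -1]]
Verify stationarity: grad f(x*) = H x* + g = (0, 0).
Eigenvalues of H: -10, 0.
H has a zero eigenvalue (singular; negative semidefinite but not definite), so H is neither positive definite, negative definite, nor indefinite. The second-order test alone is inconclusive -> degen.
(Indeed, f is constant along the null direction of H through x*, so x* is not a strict local extremum.)

degen


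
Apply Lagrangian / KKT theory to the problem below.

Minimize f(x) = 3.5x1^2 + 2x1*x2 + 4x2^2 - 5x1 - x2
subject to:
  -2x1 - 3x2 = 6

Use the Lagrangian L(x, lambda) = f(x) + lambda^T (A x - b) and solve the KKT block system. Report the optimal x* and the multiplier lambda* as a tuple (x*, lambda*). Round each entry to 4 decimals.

Form the Lagrangian:
  L(x, lambda) = (1/2) x^T Q x + c^T x + lambda^T (A x - b)
Stationarity (grad_x L = 0): Q x + c + A^T lambda = 0.
Primal feasibility: A x = b.

This gives the KKT block system:
  [ Q   A^T ] [ x     ]   [-c ]
  [ A    0  ] [ lambda ] = [ b ]

Solving the linear system:
  x*      = (-0.2958, -1.8028)
  lambda* = (-5.338)
  f(x*)   = 17.6549

x* = (-0.2958, -1.8028), lambda* = (-5.338)


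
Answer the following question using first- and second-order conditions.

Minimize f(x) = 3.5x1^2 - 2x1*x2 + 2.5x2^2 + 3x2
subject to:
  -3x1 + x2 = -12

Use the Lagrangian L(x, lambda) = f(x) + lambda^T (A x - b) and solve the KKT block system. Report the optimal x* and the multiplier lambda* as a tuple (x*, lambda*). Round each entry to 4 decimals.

Form the Lagrangian:
  L(x, lambda) = (1/2) x^T Q x + c^T x + lambda^T (A x - b)
Stationarity (grad_x L = 0): Q x + c + A^T lambda = 0.
Primal feasibility: A x = b.

This gives the KKT block system:
  [ Q   A^T ] [ x     ]   [-c ]
  [ A    0  ] [ lambda ] = [ b ]

Solving the linear system:
  x*      = (3.675, -0.975)
  lambda* = (9.225)
  f(x*)   = 53.8875

x* = (3.675, -0.975), lambda* = (9.225)


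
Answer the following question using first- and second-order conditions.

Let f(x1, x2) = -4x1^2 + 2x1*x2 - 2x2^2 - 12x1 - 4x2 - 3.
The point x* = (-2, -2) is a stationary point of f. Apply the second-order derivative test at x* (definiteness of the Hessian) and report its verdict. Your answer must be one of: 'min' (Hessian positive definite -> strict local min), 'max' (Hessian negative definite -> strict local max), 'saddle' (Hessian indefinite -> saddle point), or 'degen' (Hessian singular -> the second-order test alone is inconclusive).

Compute the Hessian H = grad^2 f:
  H = [[-8, 2], [2, -4]]
Verify stationarity: grad f(x*) = H x* + g = (0, 0).
Eigenvalues of H: -8.8284, -3.1716.
Both eigenvalues < 0, so H is negative definite -> x* is a strict local max.

max


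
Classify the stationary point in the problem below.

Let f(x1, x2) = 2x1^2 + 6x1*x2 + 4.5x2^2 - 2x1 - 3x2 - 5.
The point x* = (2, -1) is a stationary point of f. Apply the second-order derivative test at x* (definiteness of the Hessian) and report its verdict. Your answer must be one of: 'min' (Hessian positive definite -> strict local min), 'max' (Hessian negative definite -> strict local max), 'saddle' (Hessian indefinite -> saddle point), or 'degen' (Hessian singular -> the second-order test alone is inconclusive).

Compute the Hessian H = grad^2 f:
  H = [[4, 6], [6, 9]]
Verify stationarity: grad f(x*) = H x* + g = (0, 0).
Eigenvalues of H: 0, 13.
H has a zero eigenvalue (singular; positive semidefinite but not definite), so H is neither positive definite, negative definite, nor indefinite. The second-order test alone is inconclusive -> degen.
(Indeed, f is constant along the null direction of H through x*, so x* is not a strict local extremum.)

degen


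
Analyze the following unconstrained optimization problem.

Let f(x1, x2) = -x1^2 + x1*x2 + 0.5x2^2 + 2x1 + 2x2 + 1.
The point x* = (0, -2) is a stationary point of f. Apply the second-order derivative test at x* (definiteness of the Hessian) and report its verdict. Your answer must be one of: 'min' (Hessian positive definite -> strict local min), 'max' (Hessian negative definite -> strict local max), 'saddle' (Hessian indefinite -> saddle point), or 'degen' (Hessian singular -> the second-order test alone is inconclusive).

Compute the Hessian H = grad^2 f:
  H = [[-2, 1], [1, 1]]
Verify stationarity: grad f(x*) = H x* + g = (0, 0).
Eigenvalues of H: -2.3028, 1.3028.
Eigenvalues have mixed signs, so H is indefinite -> x* is a saddle point.

saddle


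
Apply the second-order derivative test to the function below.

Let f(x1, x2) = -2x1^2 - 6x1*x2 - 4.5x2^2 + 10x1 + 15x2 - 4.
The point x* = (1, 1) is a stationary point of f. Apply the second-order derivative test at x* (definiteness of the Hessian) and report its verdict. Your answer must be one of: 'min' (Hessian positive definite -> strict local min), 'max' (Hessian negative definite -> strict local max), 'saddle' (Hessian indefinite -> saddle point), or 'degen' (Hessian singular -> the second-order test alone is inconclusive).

Compute the Hessian H = grad^2 f:
  H = [[-4, -6], [-6, -9]]
Verify stationarity: grad f(x*) = H x* + g = (0, 0).
Eigenvalues of H: -13, 0.
H has a zero eigenvalue (singular; negative semidefinite but not definite), so H is neither positive definite, negative definite, nor indefinite. The second-order test alone is inconclusive -> degen.
(Indeed, f is constant along the null direction of H through x*, so x* is not a strict local extremum.)

degen


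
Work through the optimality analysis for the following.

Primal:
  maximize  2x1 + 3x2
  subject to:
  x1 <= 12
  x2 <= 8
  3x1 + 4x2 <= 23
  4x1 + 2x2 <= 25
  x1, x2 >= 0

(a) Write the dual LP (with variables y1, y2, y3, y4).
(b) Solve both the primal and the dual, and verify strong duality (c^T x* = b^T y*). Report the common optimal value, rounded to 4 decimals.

The standard primal-dual pair for 'max c^T x s.t. A x <= b, x >= 0' is:
  Dual:  min b^T y  s.t.  A^T y >= c,  y >= 0.

So the dual LP is:
  minimize  12y1 + 8y2 + 23y3 + 25y4
  subject to:
    y1 + 3y3 + 4y4 >= 2
    y2 + 4y3 + 2y4 >= 3
    y1, y2, y3, y4 >= 0

Solving the primal: x* = (0, 5.75).
  primal value c^T x* = 17.25.
Solving the dual: y* = (0, 0, 0.75, 0).
  dual value b^T y* = 17.25.
Strong duality: c^T x* = b^T y*. Confirmed.

17.25


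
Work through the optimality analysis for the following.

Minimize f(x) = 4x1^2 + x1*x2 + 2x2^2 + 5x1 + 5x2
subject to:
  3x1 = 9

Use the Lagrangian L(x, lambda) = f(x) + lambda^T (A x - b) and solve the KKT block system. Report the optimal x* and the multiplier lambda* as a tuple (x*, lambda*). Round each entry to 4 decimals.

Form the Lagrangian:
  L(x, lambda) = (1/2) x^T Q x + c^T x + lambda^T (A x - b)
Stationarity (grad_x L = 0): Q x + c + A^T lambda = 0.
Primal feasibility: A x = b.

This gives the KKT block system:
  [ Q   A^T ] [ x     ]   [-c ]
  [ A    0  ] [ lambda ] = [ b ]

Solving the linear system:
  x*      = (3, -2)
  lambda* = (-9)
  f(x*)   = 43

x* = (3, -2), lambda* = (-9)


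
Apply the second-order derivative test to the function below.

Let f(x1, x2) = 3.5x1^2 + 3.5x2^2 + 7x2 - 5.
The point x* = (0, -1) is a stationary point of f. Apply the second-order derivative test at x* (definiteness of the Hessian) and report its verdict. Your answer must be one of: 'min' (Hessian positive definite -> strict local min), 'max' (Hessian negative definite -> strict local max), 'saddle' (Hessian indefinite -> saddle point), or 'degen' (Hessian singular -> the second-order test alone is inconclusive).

Compute the Hessian H = grad^2 f:
  H = [[7, 0], [0, 7]]
Verify stationarity: grad f(x*) = H x* + g = (0, 0).
Eigenvalues of H: 7, 7.
Both eigenvalues > 0, so H is positive definite -> x* is a strict local min.

min


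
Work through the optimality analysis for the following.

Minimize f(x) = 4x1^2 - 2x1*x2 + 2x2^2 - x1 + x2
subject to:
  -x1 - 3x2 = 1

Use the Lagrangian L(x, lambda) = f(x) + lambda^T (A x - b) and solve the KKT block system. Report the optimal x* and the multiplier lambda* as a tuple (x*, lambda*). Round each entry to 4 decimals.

Form the Lagrangian:
  L(x, lambda) = (1/2) x^T Q x + c^T x + lambda^T (A x - b)
Stationarity (grad_x L = 0): Q x + c + A^T lambda = 0.
Primal feasibility: A x = b.

This gives the KKT block system:
  [ Q   A^T ] [ x     ]   [-c ]
  [ A    0  ] [ lambda ] = [ b ]

Solving the linear system:
  x*      = (0.0227, -0.3409)
  lambda* = (-0.1364)
  f(x*)   = -0.1136

x* = (0.0227, -0.3409), lambda* = (-0.1364)


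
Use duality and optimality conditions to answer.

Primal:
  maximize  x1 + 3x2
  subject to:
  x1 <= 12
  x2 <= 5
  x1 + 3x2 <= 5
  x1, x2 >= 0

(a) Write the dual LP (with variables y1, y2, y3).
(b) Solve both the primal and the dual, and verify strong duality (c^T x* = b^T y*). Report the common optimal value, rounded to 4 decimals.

The standard primal-dual pair for 'max c^T x s.t. A x <= b, x >= 0' is:
  Dual:  min b^T y  s.t.  A^T y >= c,  y >= 0.

So the dual LP is:
  minimize  12y1 + 5y2 + 5y3
  subject to:
    y1 + y3 >= 1
    y2 + 3y3 >= 3
    y1, y2, y3 >= 0

Solving the primal: x* = (5, 0).
  primal value c^T x* = 5.
Solving the dual: y* = (0, 0, 1).
  dual value b^T y* = 5.
Strong duality: c^T x* = b^T y*. Confirmed.

5


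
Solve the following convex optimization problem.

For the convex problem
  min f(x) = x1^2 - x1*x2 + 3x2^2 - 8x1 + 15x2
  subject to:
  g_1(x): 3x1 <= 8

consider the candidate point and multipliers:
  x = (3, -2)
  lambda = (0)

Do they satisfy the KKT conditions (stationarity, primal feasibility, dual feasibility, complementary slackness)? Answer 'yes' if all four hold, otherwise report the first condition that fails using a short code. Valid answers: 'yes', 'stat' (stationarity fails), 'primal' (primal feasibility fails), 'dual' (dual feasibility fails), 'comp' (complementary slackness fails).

Gradient of f: grad f(x) = Q x + c = (0, 0)
Constraint values g_i(x) = a_i^T x - b_i:
  g_1((3, -2)) = 1
Stationarity residual: grad f(x) + sum_i lambda_i a_i = (0, 0)
  -> stationarity OK
Primal feasibility (all g_i <= 0): FAILS
Dual feasibility (all lambda_i >= 0): OK
Complementary slackness (lambda_i * g_i(x) = 0 for all i): OK

Verdict: the first failing condition is primal_feasibility -> primal.

primal


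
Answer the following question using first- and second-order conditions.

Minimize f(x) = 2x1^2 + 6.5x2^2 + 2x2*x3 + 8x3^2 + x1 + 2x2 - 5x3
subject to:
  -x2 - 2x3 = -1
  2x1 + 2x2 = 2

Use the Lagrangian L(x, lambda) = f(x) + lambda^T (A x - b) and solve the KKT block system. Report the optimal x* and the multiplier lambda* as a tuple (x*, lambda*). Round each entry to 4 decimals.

Form the Lagrangian:
  L(x, lambda) = (1/2) x^T Q x + c^T x + lambda^T (A x - b)
Stationarity (grad_x L = 0): Q x + c + A^T lambda = 0.
Primal feasibility: A x = b.

This gives the KKT block system:
  [ Q   A^T ] [ x     ]   [-c ]
  [ A    0  ] [ lambda ] = [ b ]

Solving the linear system:
  x*      = (0.8158, 0.1842, 0.4079)
  lambda* = (0.9474, -2.1316)
  f(x*)   = 2.1776

x* = (0.8158, 0.1842, 0.4079), lambda* = (0.9474, -2.1316)


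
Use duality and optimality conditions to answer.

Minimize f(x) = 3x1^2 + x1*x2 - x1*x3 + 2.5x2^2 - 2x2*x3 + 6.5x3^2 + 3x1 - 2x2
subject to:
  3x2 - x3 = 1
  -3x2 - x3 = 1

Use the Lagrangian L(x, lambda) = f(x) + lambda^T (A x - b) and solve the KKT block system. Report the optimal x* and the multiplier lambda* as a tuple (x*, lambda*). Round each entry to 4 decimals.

Form the Lagrangian:
  L(x, lambda) = (1/2) x^T Q x + c^T x + lambda^T (A x - b)
Stationarity (grad_x L = 0): Q x + c + A^T lambda = 0.
Primal feasibility: A x = b.

This gives the KKT block system:
  [ Q   A^T ] [ x     ]   [-c ]
  [ A    0  ] [ lambda ] = [ b ]

Solving the linear system:
  x*      = (-0.6667, 0, -1)
  lambda* = (-6.0556, -6.2778)
  f(x*)   = 5.1667

x* = (-0.6667, 0, -1), lambda* = (-6.0556, -6.2778)


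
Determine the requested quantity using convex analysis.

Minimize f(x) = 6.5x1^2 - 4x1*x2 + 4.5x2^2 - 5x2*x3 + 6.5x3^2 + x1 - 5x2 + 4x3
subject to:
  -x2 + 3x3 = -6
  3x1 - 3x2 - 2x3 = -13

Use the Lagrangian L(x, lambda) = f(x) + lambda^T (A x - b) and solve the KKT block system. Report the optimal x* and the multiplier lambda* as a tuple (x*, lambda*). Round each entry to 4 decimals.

Form the Lagrangian:
  L(x, lambda) = (1/2) x^T Q x + c^T x + lambda^T (A x - b)
Stationarity (grad_x L = 0): Q x + c + A^T lambda = 0.
Primal feasibility: A x = b.

This gives the KKT block system:
  [ Q   A^T ] [ x     ]   [-c ]
  [ A    0  ] [ lambda ] = [ b ]

Solving the linear system:
  x*      = (-0.6706, 4.0877, -0.6374)
  lambda* = (13.5903, 8.0228)
  f(x*)   = 81.0899

x* = (-0.6706, 4.0877, -0.6374), lambda* = (13.5903, 8.0228)


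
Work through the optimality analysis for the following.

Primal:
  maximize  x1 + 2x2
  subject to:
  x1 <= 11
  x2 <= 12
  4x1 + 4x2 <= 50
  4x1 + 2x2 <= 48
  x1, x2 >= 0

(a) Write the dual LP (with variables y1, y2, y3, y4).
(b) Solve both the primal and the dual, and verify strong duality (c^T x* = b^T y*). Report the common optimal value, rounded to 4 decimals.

The standard primal-dual pair for 'max c^T x s.t. A x <= b, x >= 0' is:
  Dual:  min b^T y  s.t.  A^T y >= c,  y >= 0.

So the dual LP is:
  minimize  11y1 + 12y2 + 50y3 + 48y4
  subject to:
    y1 + 4y3 + 4y4 >= 1
    y2 + 4y3 + 2y4 >= 2
    y1, y2, y3, y4 >= 0

Solving the primal: x* = (0.5, 12).
  primal value c^T x* = 24.5.
Solving the dual: y* = (0, 1, 0.25, 0).
  dual value b^T y* = 24.5.
Strong duality: c^T x* = b^T y*. Confirmed.

24.5


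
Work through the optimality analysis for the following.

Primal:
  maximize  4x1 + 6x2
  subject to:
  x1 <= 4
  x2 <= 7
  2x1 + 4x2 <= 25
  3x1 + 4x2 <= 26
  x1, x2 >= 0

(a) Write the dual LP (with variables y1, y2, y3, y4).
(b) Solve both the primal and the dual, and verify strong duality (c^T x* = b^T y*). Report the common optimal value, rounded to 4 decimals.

The standard primal-dual pair for 'max c^T x s.t. A x <= b, x >= 0' is:
  Dual:  min b^T y  s.t.  A^T y >= c,  y >= 0.

So the dual LP is:
  minimize  4y1 + 7y2 + 25y3 + 26y4
  subject to:
    y1 + 2y3 + 3y4 >= 4
    y2 + 4y3 + 4y4 >= 6
    y1, y2, y3, y4 >= 0

Solving the primal: x* = (1, 5.75).
  primal value c^T x* = 38.5.
Solving the dual: y* = (0, 0, 0.5, 1).
  dual value b^T y* = 38.5.
Strong duality: c^T x* = b^T y*. Confirmed.

38.5


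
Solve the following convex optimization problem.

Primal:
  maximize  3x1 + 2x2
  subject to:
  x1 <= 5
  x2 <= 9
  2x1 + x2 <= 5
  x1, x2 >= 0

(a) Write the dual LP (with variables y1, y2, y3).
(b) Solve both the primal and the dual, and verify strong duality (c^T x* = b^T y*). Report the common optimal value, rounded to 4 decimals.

The standard primal-dual pair for 'max c^T x s.t. A x <= b, x >= 0' is:
  Dual:  min b^T y  s.t.  A^T y >= c,  y >= 0.

So the dual LP is:
  minimize  5y1 + 9y2 + 5y3
  subject to:
    y1 + 2y3 >= 3
    y2 + y3 >= 2
    y1, y2, y3 >= 0

Solving the primal: x* = (0, 5).
  primal value c^T x* = 10.
Solving the dual: y* = (0, 0, 2).
  dual value b^T y* = 10.
Strong duality: c^T x* = b^T y*. Confirmed.

10


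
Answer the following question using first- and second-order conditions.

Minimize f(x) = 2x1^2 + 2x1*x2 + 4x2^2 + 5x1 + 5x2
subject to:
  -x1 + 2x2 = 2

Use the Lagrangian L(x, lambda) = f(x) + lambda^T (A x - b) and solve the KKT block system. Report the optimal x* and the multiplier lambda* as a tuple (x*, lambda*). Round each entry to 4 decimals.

Form the Lagrangian:
  L(x, lambda) = (1/2) x^T Q x + c^T x + lambda^T (A x - b)
Stationarity (grad_x L = 0): Q x + c + A^T lambda = 0.
Primal feasibility: A x = b.

This gives the KKT block system:
  [ Q   A^T ] [ x     ]   [-c ]
  [ A    0  ] [ lambda ] = [ b ]

Solving the linear system:
  x*      = (-1.6875, 0.1562)
  lambda* = (-1.4375)
  f(x*)   = -2.3906

x* = (-1.6875, 0.1562), lambda* = (-1.4375)


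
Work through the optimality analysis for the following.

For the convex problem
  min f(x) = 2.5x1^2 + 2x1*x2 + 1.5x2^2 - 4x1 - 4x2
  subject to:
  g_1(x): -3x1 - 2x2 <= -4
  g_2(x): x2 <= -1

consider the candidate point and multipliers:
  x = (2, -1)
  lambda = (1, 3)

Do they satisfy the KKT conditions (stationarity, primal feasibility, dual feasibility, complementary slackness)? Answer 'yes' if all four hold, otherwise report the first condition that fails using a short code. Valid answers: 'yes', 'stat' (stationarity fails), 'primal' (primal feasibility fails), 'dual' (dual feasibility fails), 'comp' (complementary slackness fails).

Gradient of f: grad f(x) = Q x + c = (4, -3)
Constraint values g_i(x) = a_i^T x - b_i:
  g_1((2, -1)) = 0
  g_2((2, -1)) = 0
Stationarity residual: grad f(x) + sum_i lambda_i a_i = (1, -2)
  -> stationarity FAILS
Primal feasibility (all g_i <= 0): OK
Dual feasibility (all lambda_i >= 0): OK
Complementary slackness (lambda_i * g_i(x) = 0 for all i): OK

Verdict: the first failing condition is stationarity -> stat.

stat


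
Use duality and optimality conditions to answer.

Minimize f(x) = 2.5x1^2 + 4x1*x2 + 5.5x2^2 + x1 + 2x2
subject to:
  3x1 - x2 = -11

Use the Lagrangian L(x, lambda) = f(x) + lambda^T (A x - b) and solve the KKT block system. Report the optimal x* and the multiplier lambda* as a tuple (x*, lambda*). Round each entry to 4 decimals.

Form the Lagrangian:
  L(x, lambda) = (1/2) x^T Q x + c^T x + lambda^T (A x - b)
Stationarity (grad_x L = 0): Q x + c + A^T lambda = 0.
Primal feasibility: A x = b.

This gives the KKT block system:
  [ Q   A^T ] [ x     ]   [-c ]
  [ A    0  ] [ lambda ] = [ b ]

Solving the linear system:
  x*      = (-3.2344, 1.2969)
  lambda* = (3.3281)
  f(x*)   = 17.9844

x* = (-3.2344, 1.2969), lambda* = (3.3281)


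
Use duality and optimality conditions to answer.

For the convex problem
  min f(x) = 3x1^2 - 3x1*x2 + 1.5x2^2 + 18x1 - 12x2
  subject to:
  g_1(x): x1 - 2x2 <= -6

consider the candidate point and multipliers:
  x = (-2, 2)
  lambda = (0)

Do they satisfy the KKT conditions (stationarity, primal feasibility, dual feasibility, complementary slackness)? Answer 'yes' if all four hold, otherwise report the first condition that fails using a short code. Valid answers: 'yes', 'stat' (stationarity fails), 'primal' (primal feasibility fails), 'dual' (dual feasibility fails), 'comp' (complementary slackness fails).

Gradient of f: grad f(x) = Q x + c = (0, 0)
Constraint values g_i(x) = a_i^T x - b_i:
  g_1((-2, 2)) = 0
Stationarity residual: grad f(x) + sum_i lambda_i a_i = (0, 0)
  -> stationarity OK
Primal feasibility (all g_i <= 0): OK
Dual feasibility (all lambda_i >= 0): OK
Complementary slackness (lambda_i * g_i(x) = 0 for all i): OK

Verdict: yes, KKT holds.

yes


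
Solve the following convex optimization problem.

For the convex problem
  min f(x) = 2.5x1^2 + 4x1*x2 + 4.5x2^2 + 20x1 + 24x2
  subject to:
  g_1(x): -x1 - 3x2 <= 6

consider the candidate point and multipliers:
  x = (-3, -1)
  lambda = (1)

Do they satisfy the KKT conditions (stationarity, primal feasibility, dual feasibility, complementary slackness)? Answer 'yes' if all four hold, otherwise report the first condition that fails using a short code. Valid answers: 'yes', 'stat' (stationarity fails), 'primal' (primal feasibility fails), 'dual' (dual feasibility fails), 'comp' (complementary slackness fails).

Gradient of f: grad f(x) = Q x + c = (1, 3)
Constraint values g_i(x) = a_i^T x - b_i:
  g_1((-3, -1)) = 0
Stationarity residual: grad f(x) + sum_i lambda_i a_i = (0, 0)
  -> stationarity OK
Primal feasibility (all g_i <= 0): OK
Dual feasibility (all lambda_i >= 0): OK
Complementary slackness (lambda_i * g_i(x) = 0 for all i): OK

Verdict: yes, KKT holds.

yes


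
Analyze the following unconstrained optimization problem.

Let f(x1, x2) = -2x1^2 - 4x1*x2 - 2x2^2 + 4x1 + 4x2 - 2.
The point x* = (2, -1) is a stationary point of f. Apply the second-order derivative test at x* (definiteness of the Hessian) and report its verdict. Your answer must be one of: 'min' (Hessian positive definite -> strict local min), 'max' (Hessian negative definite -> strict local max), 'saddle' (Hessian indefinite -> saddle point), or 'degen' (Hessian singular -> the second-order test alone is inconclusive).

Compute the Hessian H = grad^2 f:
  H = [[-4, -4], [-4, -4]]
Verify stationarity: grad f(x*) = H x* + g = (0, 0).
Eigenvalues of H: -8, 0.
H has a zero eigenvalue (singular; negative semidefinite but not definite), so H is neither positive definite, negative definite, nor indefinite. The second-order test alone is inconclusive -> degen.
(Indeed, f is constant along the null direction of H through x*, so x* is not a strict local extremum.)

degen


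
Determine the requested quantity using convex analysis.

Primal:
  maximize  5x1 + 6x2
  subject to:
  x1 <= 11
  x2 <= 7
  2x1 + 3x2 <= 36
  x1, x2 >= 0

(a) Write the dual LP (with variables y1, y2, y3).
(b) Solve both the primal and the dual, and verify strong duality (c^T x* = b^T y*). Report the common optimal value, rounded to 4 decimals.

The standard primal-dual pair for 'max c^T x s.t. A x <= b, x >= 0' is:
  Dual:  min b^T y  s.t.  A^T y >= c,  y >= 0.

So the dual LP is:
  minimize  11y1 + 7y2 + 36y3
  subject to:
    y1 + 2y3 >= 5
    y2 + 3y3 >= 6
    y1, y2, y3 >= 0

Solving the primal: x* = (11, 4.6667).
  primal value c^T x* = 83.
Solving the dual: y* = (1, 0, 2).
  dual value b^T y* = 83.
Strong duality: c^T x* = b^T y*. Confirmed.

83


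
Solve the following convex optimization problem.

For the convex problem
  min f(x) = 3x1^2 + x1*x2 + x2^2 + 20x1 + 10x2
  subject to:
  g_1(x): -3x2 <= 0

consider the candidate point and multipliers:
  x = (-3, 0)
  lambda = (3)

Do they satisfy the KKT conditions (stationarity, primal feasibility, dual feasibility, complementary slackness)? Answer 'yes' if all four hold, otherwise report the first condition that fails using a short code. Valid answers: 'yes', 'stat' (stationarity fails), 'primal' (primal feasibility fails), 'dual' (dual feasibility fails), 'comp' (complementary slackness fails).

Gradient of f: grad f(x) = Q x + c = (2, 7)
Constraint values g_i(x) = a_i^T x - b_i:
  g_1((-3, 0)) = 0
Stationarity residual: grad f(x) + sum_i lambda_i a_i = (2, -2)
  -> stationarity FAILS
Primal feasibility (all g_i <= 0): OK
Dual feasibility (all lambda_i >= 0): OK
Complementary slackness (lambda_i * g_i(x) = 0 for all i): OK

Verdict: the first failing condition is stationarity -> stat.

stat


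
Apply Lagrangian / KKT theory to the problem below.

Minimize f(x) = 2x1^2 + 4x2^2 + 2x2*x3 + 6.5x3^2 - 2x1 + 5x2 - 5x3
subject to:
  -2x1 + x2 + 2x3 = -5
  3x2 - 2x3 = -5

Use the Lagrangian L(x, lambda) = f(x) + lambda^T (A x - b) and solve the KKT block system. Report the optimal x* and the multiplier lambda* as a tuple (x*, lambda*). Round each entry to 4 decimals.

Form the Lagrangian:
  L(x, lambda) = (1/2) x^T Q x + c^T x + lambda^T (A x - b)
Stationarity (grad_x L = 0): Q x + c + A^T lambda = 0.
Primal feasibility: A x = b.

This gives the KKT block system:
  [ Q   A^T ] [ x     ]   [-c ]
  [ A    0  ] [ lambda ] = [ b ]

Solving the linear system:
  x*      = (2.0549, -1.4726, 0.2911)
  lambda* = (3.1097, 1.0295)
  f(x*)   = 3.884

x* = (2.0549, -1.4726, 0.2911), lambda* = (3.1097, 1.0295)


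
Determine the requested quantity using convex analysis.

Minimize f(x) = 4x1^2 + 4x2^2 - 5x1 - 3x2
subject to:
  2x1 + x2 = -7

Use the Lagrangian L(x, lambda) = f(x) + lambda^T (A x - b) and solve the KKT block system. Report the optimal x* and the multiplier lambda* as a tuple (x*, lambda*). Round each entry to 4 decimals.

Form the Lagrangian:
  L(x, lambda) = (1/2) x^T Q x + c^T x + lambda^T (A x - b)
Stationarity (grad_x L = 0): Q x + c + A^T lambda = 0.
Primal feasibility: A x = b.

This gives the KKT block system:
  [ Q   A^T ] [ x     ]   [-c ]
  [ A    0  ] [ lambda ] = [ b ]

Solving the linear system:
  x*      = (-2.825, -1.35)
  lambda* = (13.8)
  f(x*)   = 57.3875

x* = (-2.825, -1.35), lambda* = (13.8)


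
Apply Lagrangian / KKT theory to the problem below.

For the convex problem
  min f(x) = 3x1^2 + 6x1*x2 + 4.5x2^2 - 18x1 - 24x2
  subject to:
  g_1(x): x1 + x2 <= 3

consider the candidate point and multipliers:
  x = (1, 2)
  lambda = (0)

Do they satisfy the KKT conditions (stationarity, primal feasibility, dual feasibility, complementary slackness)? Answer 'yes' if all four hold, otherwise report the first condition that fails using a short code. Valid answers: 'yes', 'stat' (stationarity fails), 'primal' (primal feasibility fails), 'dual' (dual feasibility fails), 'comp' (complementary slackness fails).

Gradient of f: grad f(x) = Q x + c = (0, 0)
Constraint values g_i(x) = a_i^T x - b_i:
  g_1((1, 2)) = 0
Stationarity residual: grad f(x) + sum_i lambda_i a_i = (0, 0)
  -> stationarity OK
Primal feasibility (all g_i <= 0): OK
Dual feasibility (all lambda_i >= 0): OK
Complementary slackness (lambda_i * g_i(x) = 0 for all i): OK

Verdict: yes, KKT holds.

yes


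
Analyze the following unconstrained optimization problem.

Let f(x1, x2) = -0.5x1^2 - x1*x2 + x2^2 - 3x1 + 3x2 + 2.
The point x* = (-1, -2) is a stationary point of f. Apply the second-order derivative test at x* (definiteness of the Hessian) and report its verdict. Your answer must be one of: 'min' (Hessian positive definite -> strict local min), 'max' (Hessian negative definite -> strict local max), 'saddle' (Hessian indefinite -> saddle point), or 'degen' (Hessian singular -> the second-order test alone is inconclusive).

Compute the Hessian H = grad^2 f:
  H = [[-1, -1], [-1, 2]]
Verify stationarity: grad f(x*) = H x* + g = (0, 0).
Eigenvalues of H: -1.3028, 2.3028.
Eigenvalues have mixed signs, so H is indefinite -> x* is a saddle point.

saddle


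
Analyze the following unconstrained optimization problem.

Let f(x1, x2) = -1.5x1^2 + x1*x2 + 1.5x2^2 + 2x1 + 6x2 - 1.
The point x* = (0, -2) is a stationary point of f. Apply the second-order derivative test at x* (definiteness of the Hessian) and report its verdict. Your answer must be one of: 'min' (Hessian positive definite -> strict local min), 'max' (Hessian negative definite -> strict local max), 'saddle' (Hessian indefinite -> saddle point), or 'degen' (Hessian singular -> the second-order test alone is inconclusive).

Compute the Hessian H = grad^2 f:
  H = [[-3, 1], [1, 3]]
Verify stationarity: grad f(x*) = H x* + g = (0, 0).
Eigenvalues of H: -3.1623, 3.1623.
Eigenvalues have mixed signs, so H is indefinite -> x* is a saddle point.

saddle


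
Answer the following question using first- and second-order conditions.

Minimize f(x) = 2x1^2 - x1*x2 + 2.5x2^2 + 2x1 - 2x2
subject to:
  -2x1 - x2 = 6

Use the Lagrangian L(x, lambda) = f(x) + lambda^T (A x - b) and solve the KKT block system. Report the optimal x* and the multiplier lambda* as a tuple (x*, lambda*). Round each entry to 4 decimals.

Form the Lagrangian:
  L(x, lambda) = (1/2) x^T Q x + c^T x + lambda^T (A x - b)
Stationarity (grad_x L = 0): Q x + c + A^T lambda = 0.
Primal feasibility: A x = b.

This gives the KKT block system:
  [ Q   A^T ] [ x     ]   [-c ]
  [ A    0  ] [ lambda ] = [ b ]

Solving the linear system:
  x*      = (-2.5714, -0.8571)
  lambda* = (-3.7143)
  f(x*)   = 9.4286

x* = (-2.5714, -0.8571), lambda* = (-3.7143)


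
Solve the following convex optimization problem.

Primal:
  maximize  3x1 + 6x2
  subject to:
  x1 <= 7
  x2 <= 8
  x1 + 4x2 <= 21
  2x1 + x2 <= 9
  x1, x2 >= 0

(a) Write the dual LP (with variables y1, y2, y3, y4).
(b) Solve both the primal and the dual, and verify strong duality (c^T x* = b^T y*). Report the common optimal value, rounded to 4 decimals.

The standard primal-dual pair for 'max c^T x s.t. A x <= b, x >= 0' is:
  Dual:  min b^T y  s.t.  A^T y >= c,  y >= 0.

So the dual LP is:
  minimize  7y1 + 8y2 + 21y3 + 9y4
  subject to:
    y1 + y3 + 2y4 >= 3
    y2 + 4y3 + y4 >= 6
    y1, y2, y3, y4 >= 0

Solving the primal: x* = (2.1429, 4.7143).
  primal value c^T x* = 34.7143.
Solving the dual: y* = (0, 0, 1.2857, 0.8571).
  dual value b^T y* = 34.7143.
Strong duality: c^T x* = b^T y*. Confirmed.

34.7143


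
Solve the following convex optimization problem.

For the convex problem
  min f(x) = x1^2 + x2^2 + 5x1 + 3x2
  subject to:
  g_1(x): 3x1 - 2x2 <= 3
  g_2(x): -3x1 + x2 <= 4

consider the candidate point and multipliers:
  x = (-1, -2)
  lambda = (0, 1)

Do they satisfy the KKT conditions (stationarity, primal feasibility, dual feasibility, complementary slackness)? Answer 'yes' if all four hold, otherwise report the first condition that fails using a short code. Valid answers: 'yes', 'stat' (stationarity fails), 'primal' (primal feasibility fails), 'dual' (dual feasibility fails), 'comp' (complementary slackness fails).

Gradient of f: grad f(x) = Q x + c = (3, -1)
Constraint values g_i(x) = a_i^T x - b_i:
  g_1((-1, -2)) = -2
  g_2((-1, -2)) = -3
Stationarity residual: grad f(x) + sum_i lambda_i a_i = (0, 0)
  -> stationarity OK
Primal feasibility (all g_i <= 0): OK
Dual feasibility (all lambda_i >= 0): OK
Complementary slackness (lambda_i * g_i(x) = 0 for all i): FAILS

Verdict: the first failing condition is complementary_slackness -> comp.

comp


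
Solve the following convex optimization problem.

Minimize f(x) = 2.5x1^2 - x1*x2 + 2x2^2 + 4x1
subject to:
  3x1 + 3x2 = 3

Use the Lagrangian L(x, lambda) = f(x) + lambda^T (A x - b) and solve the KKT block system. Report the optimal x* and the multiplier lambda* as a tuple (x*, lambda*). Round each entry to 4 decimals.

Form the Lagrangian:
  L(x, lambda) = (1/2) x^T Q x + c^T x + lambda^T (A x - b)
Stationarity (grad_x L = 0): Q x + c + A^T lambda = 0.
Primal feasibility: A x = b.

This gives the KKT block system:
  [ Q   A^T ] [ x     ]   [-c ]
  [ A    0  ] [ lambda ] = [ b ]

Solving the linear system:
  x*      = (0.0909, 0.9091)
  lambda* = (-1.1818)
  f(x*)   = 1.9545

x* = (0.0909, 0.9091), lambda* = (-1.1818)


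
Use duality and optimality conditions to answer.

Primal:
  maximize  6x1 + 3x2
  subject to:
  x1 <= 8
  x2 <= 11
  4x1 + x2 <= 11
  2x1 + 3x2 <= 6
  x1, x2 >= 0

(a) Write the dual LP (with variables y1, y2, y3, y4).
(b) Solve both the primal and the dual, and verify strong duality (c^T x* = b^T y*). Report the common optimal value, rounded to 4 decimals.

The standard primal-dual pair for 'max c^T x s.t. A x <= b, x >= 0' is:
  Dual:  min b^T y  s.t.  A^T y >= c,  y >= 0.

So the dual LP is:
  minimize  8y1 + 11y2 + 11y3 + 6y4
  subject to:
    y1 + 4y3 + 2y4 >= 6
    y2 + y3 + 3y4 >= 3
    y1, y2, y3, y4 >= 0

Solving the primal: x* = (2.7, 0.2).
  primal value c^T x* = 16.8.
Solving the dual: y* = (0, 0, 1.2, 0.6).
  dual value b^T y* = 16.8.
Strong duality: c^T x* = b^T y*. Confirmed.

16.8


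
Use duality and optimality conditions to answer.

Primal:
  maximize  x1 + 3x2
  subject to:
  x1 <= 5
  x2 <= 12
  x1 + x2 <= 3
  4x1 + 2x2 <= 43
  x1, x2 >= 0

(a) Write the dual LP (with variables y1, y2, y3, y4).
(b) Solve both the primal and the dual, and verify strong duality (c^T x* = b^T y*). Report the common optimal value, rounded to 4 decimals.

The standard primal-dual pair for 'max c^T x s.t. A x <= b, x >= 0' is:
  Dual:  min b^T y  s.t.  A^T y >= c,  y >= 0.

So the dual LP is:
  minimize  5y1 + 12y2 + 3y3 + 43y4
  subject to:
    y1 + y3 + 4y4 >= 1
    y2 + y3 + 2y4 >= 3
    y1, y2, y3, y4 >= 0

Solving the primal: x* = (0, 3).
  primal value c^T x* = 9.
Solving the dual: y* = (0, 0, 3, 0).
  dual value b^T y* = 9.
Strong duality: c^T x* = b^T y*. Confirmed.

9
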